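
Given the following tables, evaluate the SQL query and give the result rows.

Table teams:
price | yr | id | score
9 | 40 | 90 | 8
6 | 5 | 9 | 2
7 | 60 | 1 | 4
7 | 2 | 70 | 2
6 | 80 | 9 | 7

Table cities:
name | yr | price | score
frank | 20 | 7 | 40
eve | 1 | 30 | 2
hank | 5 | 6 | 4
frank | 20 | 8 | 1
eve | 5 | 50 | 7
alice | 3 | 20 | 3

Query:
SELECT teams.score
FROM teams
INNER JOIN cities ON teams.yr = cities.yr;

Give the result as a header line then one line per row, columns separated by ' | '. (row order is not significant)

== RESULT ==
teams.score
2
2

Derivation:
After JOIN cities (2 rows):
teams.price | teams.yr | teams.id | teams.score | cities.name | cities.yr | cities.price | cities.score
6 | 5 | 9 | 2 | hank | 5 | 6 | 4
6 | 5 | 9 | 2 | eve | 5 | 50 | 7
After SELECT (2 rows):
teams.score
2
2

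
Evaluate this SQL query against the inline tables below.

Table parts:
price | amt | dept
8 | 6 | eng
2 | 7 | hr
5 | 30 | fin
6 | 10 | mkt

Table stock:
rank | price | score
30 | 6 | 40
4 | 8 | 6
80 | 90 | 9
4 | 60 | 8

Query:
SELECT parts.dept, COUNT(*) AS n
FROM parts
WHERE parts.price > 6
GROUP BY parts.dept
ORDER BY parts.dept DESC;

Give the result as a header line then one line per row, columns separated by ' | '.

After WHERE (1 rows):
parts.price | parts.amt | parts.dept
8 | 6 | eng
After GROUP BY (1 rows):
parts.dept | n
eng | 1
After ORDER BY (1 rows):
parts.dept | n
eng | 1

== RESULT ==
parts.dept | n
eng | 1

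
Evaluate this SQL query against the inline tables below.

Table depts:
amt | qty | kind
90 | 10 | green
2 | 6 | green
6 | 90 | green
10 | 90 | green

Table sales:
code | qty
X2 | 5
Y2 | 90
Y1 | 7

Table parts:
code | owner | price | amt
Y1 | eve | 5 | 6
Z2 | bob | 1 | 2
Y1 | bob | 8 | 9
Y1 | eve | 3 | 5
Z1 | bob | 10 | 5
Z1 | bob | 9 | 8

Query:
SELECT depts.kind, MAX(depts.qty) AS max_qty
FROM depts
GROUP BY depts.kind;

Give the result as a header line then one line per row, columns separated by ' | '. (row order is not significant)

After GROUP BY (1 rows):
depts.kind | max_qty
green | 90

== RESULT ==
depts.kind | max_qty
green | 90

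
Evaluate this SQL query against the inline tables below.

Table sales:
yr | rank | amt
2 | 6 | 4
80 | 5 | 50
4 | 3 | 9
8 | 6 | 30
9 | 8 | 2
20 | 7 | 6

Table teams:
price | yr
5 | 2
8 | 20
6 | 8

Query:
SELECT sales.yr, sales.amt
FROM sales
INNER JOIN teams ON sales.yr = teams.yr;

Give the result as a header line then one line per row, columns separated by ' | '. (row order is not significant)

== RESULT ==
sales.yr | sales.amt
2 | 4
8 | 30
20 | 6

Derivation:
After JOIN teams (3 rows):
sales.yr | sales.rank | sales.amt | teams.price | teams.yr
2 | 6 | 4 | 5 | 2
8 | 6 | 30 | 6 | 8
20 | 7 | 6 | 8 | 20
After SELECT (3 rows):
sales.yr | sales.amt
2 | 4
8 | 30
20 | 6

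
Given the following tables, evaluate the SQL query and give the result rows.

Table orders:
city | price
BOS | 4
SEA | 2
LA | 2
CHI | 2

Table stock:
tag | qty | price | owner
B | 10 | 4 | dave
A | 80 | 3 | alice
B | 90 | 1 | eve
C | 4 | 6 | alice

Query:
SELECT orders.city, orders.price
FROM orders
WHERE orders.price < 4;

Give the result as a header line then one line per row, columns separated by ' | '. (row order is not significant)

== RESULT ==
orders.city | orders.price
SEA | 2
LA | 2
CHI | 2

Derivation:
After WHERE (3 rows):
orders.city | orders.price
SEA | 2
LA | 2
CHI | 2
After SELECT (3 rows):
orders.city | orders.price
SEA | 2
LA | 2
CHI | 2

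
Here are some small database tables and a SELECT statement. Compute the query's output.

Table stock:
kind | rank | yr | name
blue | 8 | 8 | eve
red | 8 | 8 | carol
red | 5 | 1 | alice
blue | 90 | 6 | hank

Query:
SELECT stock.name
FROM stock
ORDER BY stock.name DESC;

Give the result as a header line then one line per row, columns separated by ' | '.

After SELECT (4 rows):
stock.name
eve
carol
alice
hank
After ORDER BY (4 rows):
stock.name
hank
eve
carol
alice

== RESULT ==
stock.name
hank
eve
carol
alice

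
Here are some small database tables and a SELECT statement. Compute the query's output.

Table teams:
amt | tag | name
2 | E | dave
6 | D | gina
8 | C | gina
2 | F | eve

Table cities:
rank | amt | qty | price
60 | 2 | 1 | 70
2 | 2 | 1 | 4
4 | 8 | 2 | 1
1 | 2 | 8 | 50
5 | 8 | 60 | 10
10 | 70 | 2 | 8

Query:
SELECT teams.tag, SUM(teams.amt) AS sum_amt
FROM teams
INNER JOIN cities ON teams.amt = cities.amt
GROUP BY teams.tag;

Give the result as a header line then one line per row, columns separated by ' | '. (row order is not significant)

== RESULT ==
teams.tag | sum_amt
E | 6
C | 16
F | 6

Derivation:
After JOIN cities (8 rows):
teams.amt | teams.tag | teams.name | cities.rank | cities.amt | cities.qty | cities.price
2 | E | dave | 60 | 2 | 1 | 70
2 | E | dave | 2 | 2 | 1 | 4
2 | E | dave | 1 | 2 | 8 | 50
8 | C | gina | 4 | 8 | 2 | 1
8 | C | gina | 5 | 8 | 60 | 10
2 | F | eve | 60 | 2 | 1 | 70
2 | F | eve | 2 | 2 | 1 | 4
2 | F | eve | 1 | 2 | 8 | 50
After GROUP BY (3 rows):
teams.tag | sum_amt
E | 6
C | 16
F | 6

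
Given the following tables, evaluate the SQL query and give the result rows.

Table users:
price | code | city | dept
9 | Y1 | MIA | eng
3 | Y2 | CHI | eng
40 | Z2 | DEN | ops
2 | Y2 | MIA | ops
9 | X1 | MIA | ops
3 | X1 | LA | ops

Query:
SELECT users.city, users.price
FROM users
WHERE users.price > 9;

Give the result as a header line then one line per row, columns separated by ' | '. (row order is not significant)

After WHERE (1 rows):
users.price | users.code | users.city | users.dept
40 | Z2 | DEN | ops
After SELECT (1 rows):
users.city | users.price
DEN | 40

== RESULT ==
users.city | users.price
DEN | 40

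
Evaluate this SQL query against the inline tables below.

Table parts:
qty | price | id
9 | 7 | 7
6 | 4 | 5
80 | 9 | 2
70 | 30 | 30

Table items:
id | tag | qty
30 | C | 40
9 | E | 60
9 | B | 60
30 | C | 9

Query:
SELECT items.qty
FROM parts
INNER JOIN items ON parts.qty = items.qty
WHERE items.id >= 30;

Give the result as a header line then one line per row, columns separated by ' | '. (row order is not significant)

After JOIN items (1 rows):
parts.qty | parts.price | parts.id | items.id | items.tag | items.qty
9 | 7 | 7 | 30 | C | 9
After WHERE (1 rows):
parts.qty | parts.price | parts.id | items.id | items.tag | items.qty
9 | 7 | 7 | 30 | C | 9
After SELECT (1 rows):
items.qty
9

== RESULT ==
items.qty
9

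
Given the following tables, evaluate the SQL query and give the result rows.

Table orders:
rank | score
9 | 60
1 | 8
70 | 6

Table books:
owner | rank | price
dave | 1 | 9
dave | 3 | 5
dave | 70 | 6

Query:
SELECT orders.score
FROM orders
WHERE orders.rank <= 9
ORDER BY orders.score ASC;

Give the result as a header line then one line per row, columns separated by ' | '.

After WHERE (2 rows):
orders.rank | orders.score
9 | 60
1 | 8
After SELECT (2 rows):
orders.score
60
8
After ORDER BY (2 rows):
orders.score
8
60

== RESULT ==
orders.score
8
60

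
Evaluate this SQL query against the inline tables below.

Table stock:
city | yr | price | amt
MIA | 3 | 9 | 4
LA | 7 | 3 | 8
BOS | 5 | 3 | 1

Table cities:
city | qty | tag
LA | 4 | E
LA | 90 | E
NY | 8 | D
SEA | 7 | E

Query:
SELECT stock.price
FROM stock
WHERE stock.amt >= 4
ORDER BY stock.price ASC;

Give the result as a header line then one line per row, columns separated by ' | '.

== RESULT ==
stock.price
3
9

Derivation:
After WHERE (2 rows):
stock.city | stock.yr | stock.price | stock.amt
MIA | 3 | 9 | 4
LA | 7 | 3 | 8
After SELECT (2 rows):
stock.price
9
3
After ORDER BY (2 rows):
stock.price
3
9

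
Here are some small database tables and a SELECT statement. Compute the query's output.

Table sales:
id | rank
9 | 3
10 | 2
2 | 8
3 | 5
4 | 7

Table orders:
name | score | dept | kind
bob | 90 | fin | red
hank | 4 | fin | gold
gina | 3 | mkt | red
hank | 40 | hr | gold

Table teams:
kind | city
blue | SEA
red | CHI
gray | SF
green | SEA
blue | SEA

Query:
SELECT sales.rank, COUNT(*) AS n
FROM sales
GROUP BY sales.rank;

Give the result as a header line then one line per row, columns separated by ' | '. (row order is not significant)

After GROUP BY (5 rows):
sales.rank | n
3 | 1
2 | 1
8 | 1
5 | 1
7 | 1

== RESULT ==
sales.rank | n
3 | 1
2 | 1
8 | 1
5 | 1
7 | 1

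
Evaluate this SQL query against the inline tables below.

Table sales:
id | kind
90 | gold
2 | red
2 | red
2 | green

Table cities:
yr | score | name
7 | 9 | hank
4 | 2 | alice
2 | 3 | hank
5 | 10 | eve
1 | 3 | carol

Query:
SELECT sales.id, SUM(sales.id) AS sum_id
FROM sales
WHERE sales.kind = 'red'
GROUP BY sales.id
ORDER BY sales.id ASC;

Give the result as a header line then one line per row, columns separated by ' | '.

== RESULT ==
sales.id | sum_id
2 | 4

Derivation:
After WHERE (2 rows):
sales.id | sales.kind
2 | red
2 | red
After GROUP BY (1 rows):
sales.id | sum_id
2 | 4
After ORDER BY (1 rows):
sales.id | sum_id
2 | 4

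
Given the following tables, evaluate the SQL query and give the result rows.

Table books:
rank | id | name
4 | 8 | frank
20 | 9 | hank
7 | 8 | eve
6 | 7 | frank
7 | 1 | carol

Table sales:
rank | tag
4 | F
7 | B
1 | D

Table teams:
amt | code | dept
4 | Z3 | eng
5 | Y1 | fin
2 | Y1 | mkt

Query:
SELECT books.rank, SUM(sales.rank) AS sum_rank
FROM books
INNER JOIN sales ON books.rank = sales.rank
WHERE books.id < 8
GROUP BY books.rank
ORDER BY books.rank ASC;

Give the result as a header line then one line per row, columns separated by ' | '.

After JOIN sales (3 rows):
books.rank | books.id | books.name | sales.rank | sales.tag
4 | 8 | frank | 4 | F
7 | 8 | eve | 7 | B
7 | 1 | carol | 7 | B
After WHERE (1 rows):
books.rank | books.id | books.name | sales.rank | sales.tag
7 | 1 | carol | 7 | B
After GROUP BY (1 rows):
books.rank | sum_rank
7 | 7
After ORDER BY (1 rows):
books.rank | sum_rank
7 | 7

== RESULT ==
books.rank | sum_rank
7 | 7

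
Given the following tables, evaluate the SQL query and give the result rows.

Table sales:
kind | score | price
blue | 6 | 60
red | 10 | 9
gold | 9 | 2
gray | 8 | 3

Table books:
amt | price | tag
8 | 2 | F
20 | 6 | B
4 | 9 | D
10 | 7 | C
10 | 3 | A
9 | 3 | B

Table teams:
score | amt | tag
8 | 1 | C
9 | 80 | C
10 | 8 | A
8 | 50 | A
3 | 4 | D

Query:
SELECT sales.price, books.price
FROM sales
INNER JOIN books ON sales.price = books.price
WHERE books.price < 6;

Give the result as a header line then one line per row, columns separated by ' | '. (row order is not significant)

After JOIN books (4 rows):
sales.kind | sales.score | sales.price | books.amt | books.price | books.tag
red | 10 | 9 | 4 | 9 | D
gold | 9 | 2 | 8 | 2 | F
gray | 8 | 3 | 10 | 3 | A
gray | 8 | 3 | 9 | 3 | B
After WHERE (3 rows):
sales.kind | sales.score | sales.price | books.amt | books.price | books.tag
gold | 9 | 2 | 8 | 2 | F
gray | 8 | 3 | 10 | 3 | A
gray | 8 | 3 | 9 | 3 | B
After SELECT (3 rows):
sales.price | books.price
2 | 2
3 | 3
3 | 3

== RESULT ==
sales.price | books.price
2 | 2
3 | 3
3 | 3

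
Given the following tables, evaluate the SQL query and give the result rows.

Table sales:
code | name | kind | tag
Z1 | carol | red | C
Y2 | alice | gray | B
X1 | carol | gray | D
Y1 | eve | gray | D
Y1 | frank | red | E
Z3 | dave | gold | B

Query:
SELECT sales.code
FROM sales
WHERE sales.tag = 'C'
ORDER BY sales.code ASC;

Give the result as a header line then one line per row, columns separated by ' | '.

== RESULT ==
sales.code
Z1

Derivation:
After WHERE (1 rows):
sales.code | sales.name | sales.kind | sales.tag
Z1 | carol | red | C
After SELECT (1 rows):
sales.code
Z1
After ORDER BY (1 rows):
sales.code
Z1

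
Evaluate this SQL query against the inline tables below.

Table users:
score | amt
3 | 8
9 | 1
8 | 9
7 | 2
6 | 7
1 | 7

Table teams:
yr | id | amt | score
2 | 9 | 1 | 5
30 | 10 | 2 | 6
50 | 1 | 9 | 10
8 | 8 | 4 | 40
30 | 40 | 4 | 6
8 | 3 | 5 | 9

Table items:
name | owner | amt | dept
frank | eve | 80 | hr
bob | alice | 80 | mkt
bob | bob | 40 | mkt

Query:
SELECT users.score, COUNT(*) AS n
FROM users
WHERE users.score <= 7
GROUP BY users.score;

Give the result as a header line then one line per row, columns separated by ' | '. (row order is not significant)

After WHERE (4 rows):
users.score | users.amt
3 | 8
7 | 2
6 | 7
1 | 7
After GROUP BY (4 rows):
users.score | n
3 | 1
7 | 1
6 | 1
1 | 1

== RESULT ==
users.score | n
3 | 1
7 | 1
6 | 1
1 | 1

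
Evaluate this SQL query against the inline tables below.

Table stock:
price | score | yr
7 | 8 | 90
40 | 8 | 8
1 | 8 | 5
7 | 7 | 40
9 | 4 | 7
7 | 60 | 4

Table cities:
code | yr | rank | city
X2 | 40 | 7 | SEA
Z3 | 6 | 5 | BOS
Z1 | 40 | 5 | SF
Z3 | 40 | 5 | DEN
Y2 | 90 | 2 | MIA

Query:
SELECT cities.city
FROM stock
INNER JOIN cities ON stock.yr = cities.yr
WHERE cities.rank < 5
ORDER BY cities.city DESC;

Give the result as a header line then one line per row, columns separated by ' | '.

After JOIN cities (4 rows):
stock.price | stock.score | stock.yr | cities.code | cities.yr | cities.rank | cities.city
7 | 8 | 90 | Y2 | 90 | 2 | MIA
7 | 7 | 40 | X2 | 40 | 7 | SEA
7 | 7 | 40 | Z1 | 40 | 5 | SF
7 | 7 | 40 | Z3 | 40 | 5 | DEN
After WHERE (1 rows):
stock.price | stock.score | stock.yr | cities.code | cities.yr | cities.rank | cities.city
7 | 8 | 90 | Y2 | 90 | 2 | MIA
After SELECT (1 rows):
cities.city
MIA
After ORDER BY (1 rows):
cities.city
MIA

== RESULT ==
cities.city
MIA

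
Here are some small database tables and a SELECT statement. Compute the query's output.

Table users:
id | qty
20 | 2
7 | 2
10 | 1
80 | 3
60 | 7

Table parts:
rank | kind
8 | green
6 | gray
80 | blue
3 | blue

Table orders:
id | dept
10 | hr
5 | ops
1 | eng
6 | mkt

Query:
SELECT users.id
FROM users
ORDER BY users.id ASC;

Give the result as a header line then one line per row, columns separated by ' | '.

== RESULT ==
users.id
7
10
20
60
80

Derivation:
After SELECT (5 rows):
users.id
20
7
10
80
60
After ORDER BY (5 rows):
users.id
7
10
20
60
80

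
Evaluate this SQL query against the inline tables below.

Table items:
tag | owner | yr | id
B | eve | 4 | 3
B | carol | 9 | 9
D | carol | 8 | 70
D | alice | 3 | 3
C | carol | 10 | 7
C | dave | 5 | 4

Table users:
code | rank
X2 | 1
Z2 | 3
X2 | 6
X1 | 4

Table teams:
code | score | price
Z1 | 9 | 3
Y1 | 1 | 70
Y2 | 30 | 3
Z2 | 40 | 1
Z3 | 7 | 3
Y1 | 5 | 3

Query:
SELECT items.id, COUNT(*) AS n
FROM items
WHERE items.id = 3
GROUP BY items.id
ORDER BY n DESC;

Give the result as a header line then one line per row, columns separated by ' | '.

== RESULT ==
items.id | n
3 | 2

Derivation:
After WHERE (2 rows):
items.tag | items.owner | items.yr | items.id
B | eve | 4 | 3
D | alice | 3 | 3
After GROUP BY (1 rows):
items.id | n
3 | 2
After ORDER BY (1 rows):
items.id | n
3 | 2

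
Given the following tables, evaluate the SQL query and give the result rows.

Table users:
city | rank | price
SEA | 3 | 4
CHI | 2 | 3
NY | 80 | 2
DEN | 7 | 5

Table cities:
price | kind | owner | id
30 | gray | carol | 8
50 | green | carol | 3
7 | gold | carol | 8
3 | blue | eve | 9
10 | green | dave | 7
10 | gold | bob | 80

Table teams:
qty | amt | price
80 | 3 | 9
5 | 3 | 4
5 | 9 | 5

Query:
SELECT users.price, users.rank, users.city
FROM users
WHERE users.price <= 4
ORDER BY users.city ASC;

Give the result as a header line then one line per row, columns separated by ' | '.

After WHERE (3 rows):
users.city | users.rank | users.price
SEA | 3 | 4
CHI | 2 | 3
NY | 80 | 2
After SELECT (3 rows):
users.price | users.rank | users.city
4 | 3 | SEA
3 | 2 | CHI
2 | 80 | NY
After ORDER BY (3 rows):
users.price | users.rank | users.city
3 | 2 | CHI
2 | 80 | NY
4 | 3 | SEA

== RESULT ==
users.price | users.rank | users.city
3 | 2 | CHI
2 | 80 | NY
4 | 3 | SEA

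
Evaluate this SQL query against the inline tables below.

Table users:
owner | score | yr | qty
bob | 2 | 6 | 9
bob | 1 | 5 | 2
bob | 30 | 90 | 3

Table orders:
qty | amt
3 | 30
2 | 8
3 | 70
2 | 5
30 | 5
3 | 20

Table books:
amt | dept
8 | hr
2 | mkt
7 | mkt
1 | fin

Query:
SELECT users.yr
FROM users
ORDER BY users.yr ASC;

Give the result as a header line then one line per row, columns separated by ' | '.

== RESULT ==
users.yr
5
6
90

Derivation:
After SELECT (3 rows):
users.yr
6
5
90
After ORDER BY (3 rows):
users.yr
5
6
90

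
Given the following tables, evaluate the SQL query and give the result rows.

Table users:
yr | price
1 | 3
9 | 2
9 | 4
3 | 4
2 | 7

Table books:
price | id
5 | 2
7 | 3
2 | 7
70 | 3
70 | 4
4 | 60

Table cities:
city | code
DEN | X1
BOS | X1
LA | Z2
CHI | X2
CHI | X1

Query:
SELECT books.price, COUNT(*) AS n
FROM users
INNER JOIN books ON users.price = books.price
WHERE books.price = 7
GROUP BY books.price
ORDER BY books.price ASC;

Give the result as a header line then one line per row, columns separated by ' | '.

After JOIN books (4 rows):
users.yr | users.price | books.price | books.id
9 | 2 | 2 | 7
9 | 4 | 4 | 60
3 | 4 | 4 | 60
2 | 7 | 7 | 3
After WHERE (1 rows):
users.yr | users.price | books.price | books.id
2 | 7 | 7 | 3
After GROUP BY (1 rows):
books.price | n
7 | 1
After ORDER BY (1 rows):
books.price | n
7 | 1

== RESULT ==
books.price | n
7 | 1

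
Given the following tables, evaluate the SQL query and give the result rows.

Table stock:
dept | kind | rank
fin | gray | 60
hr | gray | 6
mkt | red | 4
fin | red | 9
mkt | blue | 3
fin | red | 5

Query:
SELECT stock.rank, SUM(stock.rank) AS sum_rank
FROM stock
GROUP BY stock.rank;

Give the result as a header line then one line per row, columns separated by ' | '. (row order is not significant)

After GROUP BY (6 rows):
stock.rank | sum_rank
60 | 60
6 | 6
4 | 4
9 | 9
3 | 3
5 | 5

== RESULT ==
stock.rank | sum_rank
60 | 60
6 | 6
4 | 4
9 | 9
3 | 3
5 | 5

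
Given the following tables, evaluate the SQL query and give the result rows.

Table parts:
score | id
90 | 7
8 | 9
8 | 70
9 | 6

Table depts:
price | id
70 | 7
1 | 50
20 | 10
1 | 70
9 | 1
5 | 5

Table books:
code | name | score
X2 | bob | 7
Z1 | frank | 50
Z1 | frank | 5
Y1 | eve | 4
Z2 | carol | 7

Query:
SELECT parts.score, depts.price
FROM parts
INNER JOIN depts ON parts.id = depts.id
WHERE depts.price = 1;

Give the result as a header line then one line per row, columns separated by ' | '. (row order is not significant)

== RESULT ==
parts.score | depts.price
8 | 1

Derivation:
After JOIN depts (2 rows):
parts.score | parts.id | depts.price | depts.id
90 | 7 | 70 | 7
8 | 70 | 1 | 70
After WHERE (1 rows):
parts.score | parts.id | depts.price | depts.id
8 | 70 | 1 | 70
After SELECT (1 rows):
parts.score | depts.price
8 | 1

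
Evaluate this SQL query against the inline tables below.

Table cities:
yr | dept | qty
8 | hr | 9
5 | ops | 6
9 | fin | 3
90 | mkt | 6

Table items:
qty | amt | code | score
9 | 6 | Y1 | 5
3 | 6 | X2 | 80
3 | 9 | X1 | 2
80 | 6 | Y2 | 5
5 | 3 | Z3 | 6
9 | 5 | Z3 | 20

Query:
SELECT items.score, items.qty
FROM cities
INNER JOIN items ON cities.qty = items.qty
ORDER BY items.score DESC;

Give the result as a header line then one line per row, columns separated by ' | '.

After JOIN items (4 rows):
cities.yr | cities.dept | cities.qty | items.qty | items.amt | items.code | items.score
8 | hr | 9 | 9 | 6 | Y1 | 5
8 | hr | 9 | 9 | 5 | Z3 | 20
9 | fin | 3 | 3 | 6 | X2 | 80
9 | fin | 3 | 3 | 9 | X1 | 2
After SELECT (4 rows):
items.score | items.qty
5 | 9
20 | 9
80 | 3
2 | 3
After ORDER BY (4 rows):
items.score | items.qty
80 | 3
20 | 9
5 | 9
2 | 3

== RESULT ==
items.score | items.qty
80 | 3
20 | 9
5 | 9
2 | 3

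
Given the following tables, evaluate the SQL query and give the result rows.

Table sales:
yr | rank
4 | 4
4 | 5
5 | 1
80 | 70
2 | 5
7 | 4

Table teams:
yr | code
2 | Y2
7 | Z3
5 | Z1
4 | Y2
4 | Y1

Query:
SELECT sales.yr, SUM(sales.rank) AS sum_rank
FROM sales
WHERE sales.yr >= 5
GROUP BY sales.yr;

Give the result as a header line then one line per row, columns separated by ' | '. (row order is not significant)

After WHERE (3 rows):
sales.yr | sales.rank
5 | 1
80 | 70
7 | 4
After GROUP BY (3 rows):
sales.yr | sum_rank
5 | 1
80 | 70
7 | 4

== RESULT ==
sales.yr | sum_rank
5 | 1
80 | 70
7 | 4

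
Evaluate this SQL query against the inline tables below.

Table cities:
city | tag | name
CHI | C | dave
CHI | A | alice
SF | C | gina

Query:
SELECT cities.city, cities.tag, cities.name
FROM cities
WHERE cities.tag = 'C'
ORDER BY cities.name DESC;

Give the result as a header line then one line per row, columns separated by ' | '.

== RESULT ==
cities.city | cities.tag | cities.name
SF | C | gina
CHI | C | dave

Derivation:
After WHERE (2 rows):
cities.city | cities.tag | cities.name
CHI | C | dave
SF | C | gina
After SELECT (2 rows):
cities.city | cities.tag | cities.name
CHI | C | dave
SF | C | gina
After ORDER BY (2 rows):
cities.city | cities.tag | cities.name
SF | C | gina
CHI | C | dave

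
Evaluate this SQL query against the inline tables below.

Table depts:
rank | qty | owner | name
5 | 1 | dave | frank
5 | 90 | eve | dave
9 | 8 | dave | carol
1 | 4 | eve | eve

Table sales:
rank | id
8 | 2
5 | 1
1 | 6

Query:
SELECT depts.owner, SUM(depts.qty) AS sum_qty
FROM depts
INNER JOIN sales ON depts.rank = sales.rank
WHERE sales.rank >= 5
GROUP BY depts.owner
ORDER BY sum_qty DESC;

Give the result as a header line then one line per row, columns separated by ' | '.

== RESULT ==
depts.owner | sum_qty
eve | 90
dave | 1

Derivation:
After JOIN sales (3 rows):
depts.rank | depts.qty | depts.owner | depts.name | sales.rank | sales.id
5 | 1 | dave | frank | 5 | 1
5 | 90 | eve | dave | 5 | 1
1 | 4 | eve | eve | 1 | 6
After WHERE (2 rows):
depts.rank | depts.qty | depts.owner | depts.name | sales.rank | sales.id
5 | 1 | dave | frank | 5 | 1
5 | 90 | eve | dave | 5 | 1
After GROUP BY (2 rows):
depts.owner | sum_qty
dave | 1
eve | 90
After ORDER BY (2 rows):
depts.owner | sum_qty
eve | 90
dave | 1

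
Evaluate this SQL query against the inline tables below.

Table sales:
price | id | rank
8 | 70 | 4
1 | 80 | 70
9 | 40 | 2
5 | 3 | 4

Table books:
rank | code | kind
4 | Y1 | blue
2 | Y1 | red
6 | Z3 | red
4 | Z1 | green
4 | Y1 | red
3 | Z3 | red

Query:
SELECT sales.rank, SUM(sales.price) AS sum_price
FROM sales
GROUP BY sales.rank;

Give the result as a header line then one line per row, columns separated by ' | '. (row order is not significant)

== RESULT ==
sales.rank | sum_price
4 | 13
70 | 1
2 | 9

Derivation:
After GROUP BY (3 rows):
sales.rank | sum_price
4 | 13
70 | 1
2 | 9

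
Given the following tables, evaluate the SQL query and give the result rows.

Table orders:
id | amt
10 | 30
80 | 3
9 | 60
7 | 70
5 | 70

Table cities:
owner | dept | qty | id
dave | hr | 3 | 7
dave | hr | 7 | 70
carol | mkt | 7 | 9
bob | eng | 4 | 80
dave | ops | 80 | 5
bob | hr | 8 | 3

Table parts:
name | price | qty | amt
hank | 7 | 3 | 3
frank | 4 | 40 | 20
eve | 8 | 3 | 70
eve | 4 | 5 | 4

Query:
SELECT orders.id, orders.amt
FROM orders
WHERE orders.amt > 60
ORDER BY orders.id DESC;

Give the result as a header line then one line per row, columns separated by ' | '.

After WHERE (2 rows):
orders.id | orders.amt
7 | 70
5 | 70
After SELECT (2 rows):
orders.id | orders.amt
7 | 70
5 | 70
After ORDER BY (2 rows):
orders.id | orders.amt
7 | 70
5 | 70

== RESULT ==
orders.id | orders.amt
7 | 70
5 | 70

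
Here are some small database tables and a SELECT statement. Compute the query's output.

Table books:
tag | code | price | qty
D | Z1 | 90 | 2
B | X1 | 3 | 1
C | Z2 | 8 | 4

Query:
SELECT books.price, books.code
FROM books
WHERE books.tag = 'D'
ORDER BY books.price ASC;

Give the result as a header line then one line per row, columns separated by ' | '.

== RESULT ==
books.price | books.code
90 | Z1

Derivation:
After WHERE (1 rows):
books.tag | books.code | books.price | books.qty
D | Z1 | 90 | 2
After SELECT (1 rows):
books.price | books.code
90 | Z1
After ORDER BY (1 rows):
books.price | books.code
90 | Z1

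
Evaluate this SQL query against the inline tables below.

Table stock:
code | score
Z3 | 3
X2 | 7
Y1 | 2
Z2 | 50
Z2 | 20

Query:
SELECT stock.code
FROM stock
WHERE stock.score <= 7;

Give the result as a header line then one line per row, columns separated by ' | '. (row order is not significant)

== RESULT ==
stock.code
Z3
X2
Y1

Derivation:
After WHERE (3 rows):
stock.code | stock.score
Z3 | 3
X2 | 7
Y1 | 2
After SELECT (3 rows):
stock.code
Z3
X2
Y1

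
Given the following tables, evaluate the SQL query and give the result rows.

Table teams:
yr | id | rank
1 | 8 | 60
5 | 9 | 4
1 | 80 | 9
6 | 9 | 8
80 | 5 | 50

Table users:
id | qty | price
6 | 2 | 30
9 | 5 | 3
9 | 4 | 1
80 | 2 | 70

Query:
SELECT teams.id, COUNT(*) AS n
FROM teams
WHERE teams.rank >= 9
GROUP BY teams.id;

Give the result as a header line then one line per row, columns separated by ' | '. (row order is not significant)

After WHERE (3 rows):
teams.yr | teams.id | teams.rank
1 | 8 | 60
1 | 80 | 9
80 | 5 | 50
After GROUP BY (3 rows):
teams.id | n
8 | 1
80 | 1
5 | 1

== RESULT ==
teams.id | n
8 | 1
80 | 1
5 | 1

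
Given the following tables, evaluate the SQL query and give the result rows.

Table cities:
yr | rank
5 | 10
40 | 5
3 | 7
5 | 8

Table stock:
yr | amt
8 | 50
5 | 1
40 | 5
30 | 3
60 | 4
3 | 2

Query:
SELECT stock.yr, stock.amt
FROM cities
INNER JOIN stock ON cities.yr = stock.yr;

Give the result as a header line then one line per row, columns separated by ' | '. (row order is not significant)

== RESULT ==
stock.yr | stock.amt
5 | 1
40 | 5
3 | 2
5 | 1

Derivation:
After JOIN stock (4 rows):
cities.yr | cities.rank | stock.yr | stock.amt
5 | 10 | 5 | 1
40 | 5 | 40 | 5
3 | 7 | 3 | 2
5 | 8 | 5 | 1
After SELECT (4 rows):
stock.yr | stock.amt
5 | 1
40 | 5
3 | 2
5 | 1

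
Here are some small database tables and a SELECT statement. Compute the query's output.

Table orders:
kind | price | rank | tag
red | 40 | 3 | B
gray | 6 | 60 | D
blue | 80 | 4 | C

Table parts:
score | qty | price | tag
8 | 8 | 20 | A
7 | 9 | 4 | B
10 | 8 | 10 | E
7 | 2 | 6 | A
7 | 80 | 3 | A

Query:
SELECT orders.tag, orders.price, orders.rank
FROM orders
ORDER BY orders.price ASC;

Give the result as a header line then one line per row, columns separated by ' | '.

== RESULT ==
orders.tag | orders.price | orders.rank
D | 6 | 60
B | 40 | 3
C | 80 | 4

Derivation:
After SELECT (3 rows):
orders.tag | orders.price | orders.rank
B | 40 | 3
D | 6 | 60
C | 80 | 4
After ORDER BY (3 rows):
orders.tag | orders.price | orders.rank
D | 6 | 60
B | 40 | 3
C | 80 | 4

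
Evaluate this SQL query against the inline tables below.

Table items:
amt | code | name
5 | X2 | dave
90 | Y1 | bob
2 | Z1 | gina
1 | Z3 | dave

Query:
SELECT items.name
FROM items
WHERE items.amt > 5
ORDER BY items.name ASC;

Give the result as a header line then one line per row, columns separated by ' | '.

After WHERE (1 rows):
items.amt | items.code | items.name
90 | Y1 | bob
After SELECT (1 rows):
items.name
bob
After ORDER BY (1 rows):
items.name
bob

== RESULT ==
items.name
bob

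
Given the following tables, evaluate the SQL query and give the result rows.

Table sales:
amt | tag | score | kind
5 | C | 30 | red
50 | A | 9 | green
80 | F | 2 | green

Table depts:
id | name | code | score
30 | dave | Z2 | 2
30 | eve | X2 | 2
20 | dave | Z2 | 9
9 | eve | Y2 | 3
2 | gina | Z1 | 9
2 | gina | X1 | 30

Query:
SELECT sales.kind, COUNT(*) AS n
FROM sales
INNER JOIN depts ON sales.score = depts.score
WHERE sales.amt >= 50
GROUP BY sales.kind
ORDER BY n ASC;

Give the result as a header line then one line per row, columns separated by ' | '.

After JOIN depts (5 rows):
sales.amt | sales.tag | sales.score | sales.kind | depts.id | depts.name | depts.code | depts.score
5 | C | 30 | red | 2 | gina | X1 | 30
50 | A | 9 | green | 20 | dave | Z2 | 9
50 | A | 9 | green | 2 | gina | Z1 | 9
80 | F | 2 | green | 30 | dave | Z2 | 2
80 | F | 2 | green | 30 | eve | X2 | 2
After WHERE (4 rows):
sales.amt | sales.tag | sales.score | sales.kind | depts.id | depts.name | depts.code | depts.score
50 | A | 9 | green | 20 | dave | Z2 | 9
50 | A | 9 | green | 2 | gina | Z1 | 9
80 | F | 2 | green | 30 | dave | Z2 | 2
80 | F | 2 | green | 30 | eve | X2 | 2
After GROUP BY (1 rows):
sales.kind | n
green | 4
After ORDER BY (1 rows):
sales.kind | n
green | 4

== RESULT ==
sales.kind | n
green | 4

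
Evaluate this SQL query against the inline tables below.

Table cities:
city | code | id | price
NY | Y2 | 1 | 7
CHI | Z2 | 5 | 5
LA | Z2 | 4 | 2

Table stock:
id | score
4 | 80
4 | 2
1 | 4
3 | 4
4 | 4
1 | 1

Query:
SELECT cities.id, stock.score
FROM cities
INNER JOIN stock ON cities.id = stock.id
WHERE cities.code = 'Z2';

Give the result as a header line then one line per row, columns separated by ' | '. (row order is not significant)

== RESULT ==
cities.id | stock.score
4 | 80
4 | 2
4 | 4

Derivation:
After JOIN stock (5 rows):
cities.city | cities.code | cities.id | cities.price | stock.id | stock.score
NY | Y2 | 1 | 7 | 1 | 4
NY | Y2 | 1 | 7 | 1 | 1
LA | Z2 | 4 | 2 | 4 | 80
LA | Z2 | 4 | 2 | 4 | 2
LA | Z2 | 4 | 2 | 4 | 4
After WHERE (3 rows):
cities.city | cities.code | cities.id | cities.price | stock.id | stock.score
LA | Z2 | 4 | 2 | 4 | 80
LA | Z2 | 4 | 2 | 4 | 2
LA | Z2 | 4 | 2 | 4 | 4
After SELECT (3 rows):
cities.id | stock.score
4 | 80
4 | 2
4 | 4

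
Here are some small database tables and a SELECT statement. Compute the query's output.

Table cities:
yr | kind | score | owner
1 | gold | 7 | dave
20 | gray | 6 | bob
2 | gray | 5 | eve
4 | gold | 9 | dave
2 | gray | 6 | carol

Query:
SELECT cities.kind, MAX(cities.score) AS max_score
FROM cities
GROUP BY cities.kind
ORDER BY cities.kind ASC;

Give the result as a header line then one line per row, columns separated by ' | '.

After GROUP BY (2 rows):
cities.kind | max_score
gold | 9
gray | 6
After ORDER BY (2 rows):
cities.kind | max_score
gold | 9
gray | 6

== RESULT ==
cities.kind | max_score
gold | 9
gray | 6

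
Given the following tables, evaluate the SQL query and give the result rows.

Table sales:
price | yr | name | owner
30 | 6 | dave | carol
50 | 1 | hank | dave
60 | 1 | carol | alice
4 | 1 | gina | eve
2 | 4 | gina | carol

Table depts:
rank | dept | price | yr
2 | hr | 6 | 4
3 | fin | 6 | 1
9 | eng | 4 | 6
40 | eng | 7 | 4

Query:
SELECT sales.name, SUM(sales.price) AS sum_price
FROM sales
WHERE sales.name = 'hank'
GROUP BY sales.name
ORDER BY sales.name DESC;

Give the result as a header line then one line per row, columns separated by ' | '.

After WHERE (1 rows):
sales.price | sales.yr | sales.name | sales.owner
50 | 1 | hank | dave
After GROUP BY (1 rows):
sales.name | sum_price
hank | 50
After ORDER BY (1 rows):
sales.name | sum_price
hank | 50

== RESULT ==
sales.name | sum_price
hank | 50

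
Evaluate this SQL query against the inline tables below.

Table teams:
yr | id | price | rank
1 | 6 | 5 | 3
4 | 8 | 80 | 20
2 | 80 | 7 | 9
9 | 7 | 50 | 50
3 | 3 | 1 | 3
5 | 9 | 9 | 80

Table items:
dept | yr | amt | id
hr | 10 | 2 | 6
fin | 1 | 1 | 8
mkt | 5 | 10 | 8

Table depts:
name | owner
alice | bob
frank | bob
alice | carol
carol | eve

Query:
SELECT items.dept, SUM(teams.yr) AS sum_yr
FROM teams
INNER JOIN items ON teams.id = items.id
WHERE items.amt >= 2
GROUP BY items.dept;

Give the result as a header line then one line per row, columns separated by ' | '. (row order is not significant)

After JOIN items (3 rows):
teams.yr | teams.id | teams.price | teams.rank | items.dept | items.yr | items.amt | items.id
1 | 6 | 5 | 3 | hr | 10 | 2 | 6
4 | 8 | 80 | 20 | fin | 1 | 1 | 8
4 | 8 | 80 | 20 | mkt | 5 | 10 | 8
After WHERE (2 rows):
teams.yr | teams.id | teams.price | teams.rank | items.dept | items.yr | items.amt | items.id
1 | 6 | 5 | 3 | hr | 10 | 2 | 6
4 | 8 | 80 | 20 | mkt | 5 | 10 | 8
After GROUP BY (2 rows):
items.dept | sum_yr
hr | 1
mkt | 4

== RESULT ==
items.dept | sum_yr
hr | 1
mkt | 4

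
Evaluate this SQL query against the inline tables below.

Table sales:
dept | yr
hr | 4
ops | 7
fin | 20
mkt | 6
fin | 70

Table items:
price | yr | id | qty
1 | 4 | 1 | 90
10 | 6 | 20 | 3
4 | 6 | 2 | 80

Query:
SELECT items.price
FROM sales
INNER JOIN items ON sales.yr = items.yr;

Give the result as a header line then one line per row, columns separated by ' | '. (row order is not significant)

After JOIN items (3 rows):
sales.dept | sales.yr | items.price | items.yr | items.id | items.qty
hr | 4 | 1 | 4 | 1 | 90
mkt | 6 | 10 | 6 | 20 | 3
mkt | 6 | 4 | 6 | 2 | 80
After SELECT (3 rows):
items.price
1
10
4

== RESULT ==
items.price
1
10
4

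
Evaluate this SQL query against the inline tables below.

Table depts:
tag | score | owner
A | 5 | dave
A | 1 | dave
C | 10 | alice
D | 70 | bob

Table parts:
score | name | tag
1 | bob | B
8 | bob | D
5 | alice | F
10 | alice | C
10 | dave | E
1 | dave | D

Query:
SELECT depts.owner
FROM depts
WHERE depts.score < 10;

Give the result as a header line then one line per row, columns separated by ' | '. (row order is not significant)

== RESULT ==
depts.owner
dave
dave

Derivation:
After WHERE (2 rows):
depts.tag | depts.score | depts.owner
A | 5 | dave
A | 1 | dave
After SELECT (2 rows):
depts.owner
dave
dave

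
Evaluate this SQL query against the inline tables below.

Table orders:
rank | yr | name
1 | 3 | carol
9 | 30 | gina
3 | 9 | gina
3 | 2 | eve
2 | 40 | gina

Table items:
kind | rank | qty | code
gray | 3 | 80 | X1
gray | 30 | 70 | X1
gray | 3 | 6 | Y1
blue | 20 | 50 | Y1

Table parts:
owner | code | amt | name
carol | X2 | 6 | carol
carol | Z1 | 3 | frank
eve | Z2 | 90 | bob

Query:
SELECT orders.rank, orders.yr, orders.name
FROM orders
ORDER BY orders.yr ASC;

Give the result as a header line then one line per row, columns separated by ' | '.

== RESULT ==
orders.rank | orders.yr | orders.name
3 | 2 | eve
1 | 3 | carol
3 | 9 | gina
9 | 30 | gina
2 | 40 | gina

Derivation:
After SELECT (5 rows):
orders.rank | orders.yr | orders.name
1 | 3 | carol
9 | 30 | gina
3 | 9 | gina
3 | 2 | eve
2 | 40 | gina
After ORDER BY (5 rows):
orders.rank | orders.yr | orders.name
3 | 2 | eve
1 | 3 | carol
3 | 9 | gina
9 | 30 | gina
2 | 40 | gina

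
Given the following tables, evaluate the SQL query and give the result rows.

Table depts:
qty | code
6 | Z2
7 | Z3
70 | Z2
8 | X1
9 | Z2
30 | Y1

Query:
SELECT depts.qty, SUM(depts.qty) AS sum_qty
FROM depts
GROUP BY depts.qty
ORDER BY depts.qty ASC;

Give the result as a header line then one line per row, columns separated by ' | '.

After GROUP BY (6 rows):
depts.qty | sum_qty
6 | 6
7 | 7
70 | 70
8 | 8
9 | 9
30 | 30
After ORDER BY (6 rows):
depts.qty | sum_qty
6 | 6
7 | 7
8 | 8
9 | 9
30 | 30
70 | 70

== RESULT ==
depts.qty | sum_qty
6 | 6
7 | 7
8 | 8
9 | 9
30 | 30
70 | 70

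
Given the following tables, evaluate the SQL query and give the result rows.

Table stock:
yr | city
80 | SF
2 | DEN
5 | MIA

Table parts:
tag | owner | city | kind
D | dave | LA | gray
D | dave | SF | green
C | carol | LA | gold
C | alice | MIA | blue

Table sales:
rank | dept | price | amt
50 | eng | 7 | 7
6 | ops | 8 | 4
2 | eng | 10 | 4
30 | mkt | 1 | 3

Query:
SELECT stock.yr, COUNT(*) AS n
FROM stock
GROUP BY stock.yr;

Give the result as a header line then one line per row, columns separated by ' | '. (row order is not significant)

== RESULT ==
stock.yr | n
80 | 1
2 | 1
5 | 1

Derivation:
After GROUP BY (3 rows):
stock.yr | n
80 | 1
2 | 1
5 | 1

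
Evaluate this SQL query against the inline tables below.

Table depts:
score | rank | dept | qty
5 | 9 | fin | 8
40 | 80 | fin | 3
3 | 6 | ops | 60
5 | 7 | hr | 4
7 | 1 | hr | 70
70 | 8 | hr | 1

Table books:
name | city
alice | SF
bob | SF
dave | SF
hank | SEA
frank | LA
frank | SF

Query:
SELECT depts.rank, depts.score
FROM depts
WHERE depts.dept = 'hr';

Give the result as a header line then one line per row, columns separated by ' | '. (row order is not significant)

After WHERE (3 rows):
depts.score | depts.rank | depts.dept | depts.qty
5 | 7 | hr | 4
7 | 1 | hr | 70
70 | 8 | hr | 1
After SELECT (3 rows):
depts.rank | depts.score
7 | 5
1 | 7
8 | 70

== RESULT ==
depts.rank | depts.score
7 | 5
1 | 7
8 | 70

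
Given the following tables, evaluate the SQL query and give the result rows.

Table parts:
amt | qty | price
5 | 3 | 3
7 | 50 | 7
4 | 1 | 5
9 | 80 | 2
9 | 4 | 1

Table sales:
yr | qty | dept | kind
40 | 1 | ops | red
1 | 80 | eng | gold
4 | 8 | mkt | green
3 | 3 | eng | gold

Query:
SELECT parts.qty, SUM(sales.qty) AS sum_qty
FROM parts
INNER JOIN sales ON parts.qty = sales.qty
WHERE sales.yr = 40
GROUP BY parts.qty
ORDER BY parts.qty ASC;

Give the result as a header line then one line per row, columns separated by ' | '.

After JOIN sales (3 rows):
parts.amt | parts.qty | parts.price | sales.yr | sales.qty | sales.dept | sales.kind
5 | 3 | 3 | 3 | 3 | eng | gold
4 | 1 | 5 | 40 | 1 | ops | red
9 | 80 | 2 | 1 | 80 | eng | gold
After WHERE (1 rows):
parts.amt | parts.qty | parts.price | sales.yr | sales.qty | sales.dept | sales.kind
4 | 1 | 5 | 40 | 1 | ops | red
After GROUP BY (1 rows):
parts.qty | sum_qty
1 | 1
After ORDER BY (1 rows):
parts.qty | sum_qty
1 | 1

== RESULT ==
parts.qty | sum_qty
1 | 1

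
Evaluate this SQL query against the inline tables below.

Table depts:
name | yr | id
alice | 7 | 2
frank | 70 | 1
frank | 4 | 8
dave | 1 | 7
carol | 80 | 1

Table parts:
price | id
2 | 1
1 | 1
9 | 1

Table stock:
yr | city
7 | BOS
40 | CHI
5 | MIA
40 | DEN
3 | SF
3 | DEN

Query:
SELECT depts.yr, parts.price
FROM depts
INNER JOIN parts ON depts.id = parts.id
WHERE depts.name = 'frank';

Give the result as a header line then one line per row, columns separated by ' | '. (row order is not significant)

After JOIN parts (6 rows):
depts.name | depts.yr | depts.id | parts.price | parts.id
frank | 70 | 1 | 2 | 1
frank | 70 | 1 | 1 | 1
frank | 70 | 1 | 9 | 1
carol | 80 | 1 | 2 | 1
carol | 80 | 1 | 1 | 1
carol | 80 | 1 | 9 | 1
After WHERE (3 rows):
depts.name | depts.yr | depts.id | parts.price | parts.id
frank | 70 | 1 | 2 | 1
frank | 70 | 1 | 1 | 1
frank | 70 | 1 | 9 | 1
After SELECT (3 rows):
depts.yr | parts.price
70 | 2
70 | 1
70 | 9

== RESULT ==
depts.yr | parts.price
70 | 2
70 | 1
70 | 9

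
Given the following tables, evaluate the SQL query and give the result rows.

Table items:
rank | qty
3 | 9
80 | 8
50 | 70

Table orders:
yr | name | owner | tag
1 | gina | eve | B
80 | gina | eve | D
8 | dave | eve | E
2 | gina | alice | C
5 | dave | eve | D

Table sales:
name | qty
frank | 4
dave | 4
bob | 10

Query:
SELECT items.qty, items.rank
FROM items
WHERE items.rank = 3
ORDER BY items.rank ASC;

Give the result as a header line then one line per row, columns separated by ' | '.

== RESULT ==
items.qty | items.rank
9 | 3

Derivation:
After WHERE (1 rows):
items.rank | items.qty
3 | 9
After SELECT (1 rows):
items.qty | items.rank
9 | 3
After ORDER BY (1 rows):
items.qty | items.rank
9 | 3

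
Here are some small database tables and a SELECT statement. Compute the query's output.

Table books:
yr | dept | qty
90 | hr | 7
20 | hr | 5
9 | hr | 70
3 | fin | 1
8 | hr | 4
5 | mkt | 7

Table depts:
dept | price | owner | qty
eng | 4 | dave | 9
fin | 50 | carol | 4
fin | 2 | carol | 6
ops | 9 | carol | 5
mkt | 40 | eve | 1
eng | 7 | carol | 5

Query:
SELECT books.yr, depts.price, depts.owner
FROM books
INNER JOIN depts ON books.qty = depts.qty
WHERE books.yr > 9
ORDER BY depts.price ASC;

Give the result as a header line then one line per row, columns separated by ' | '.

After JOIN depts (4 rows):
books.yr | books.dept | books.qty | depts.dept | depts.price | depts.owner | depts.qty
20 | hr | 5 | ops | 9 | carol | 5
20 | hr | 5 | eng | 7 | carol | 5
3 | fin | 1 | mkt | 40 | eve | 1
8 | hr | 4 | fin | 50 | carol | 4
After WHERE (2 rows):
books.yr | books.dept | books.qty | depts.dept | depts.price | depts.owner | depts.qty
20 | hr | 5 | ops | 9 | carol | 5
20 | hr | 5 | eng | 7 | carol | 5
After SELECT (2 rows):
books.yr | depts.price | depts.owner
20 | 9 | carol
20 | 7 | carol
After ORDER BY (2 rows):
books.yr | depts.price | depts.owner
20 | 7 | carol
20 | 9 | carol

== RESULT ==
books.yr | depts.price | depts.owner
20 | 7 | carol
20 | 9 | carol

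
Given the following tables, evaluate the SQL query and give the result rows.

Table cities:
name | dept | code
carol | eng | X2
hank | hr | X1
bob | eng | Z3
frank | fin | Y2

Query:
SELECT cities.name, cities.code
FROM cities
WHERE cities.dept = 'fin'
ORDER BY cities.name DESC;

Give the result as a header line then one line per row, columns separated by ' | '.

== RESULT ==
cities.name | cities.code
frank | Y2

Derivation:
After WHERE (1 rows):
cities.name | cities.dept | cities.code
frank | fin | Y2
After SELECT (1 rows):
cities.name | cities.code
frank | Y2
After ORDER BY (1 rows):
cities.name | cities.code
frank | Y2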